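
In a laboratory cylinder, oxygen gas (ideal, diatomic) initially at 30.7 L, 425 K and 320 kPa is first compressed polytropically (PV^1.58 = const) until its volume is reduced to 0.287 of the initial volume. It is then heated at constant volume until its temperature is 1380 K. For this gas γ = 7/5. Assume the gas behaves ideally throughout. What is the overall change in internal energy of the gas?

55200 J

n = P₁V₁/(RT₁) = 320×30.7/(8.314×425) = 2.78 mol.
Step 1 — Polytropic n=1.58: T₂ = T₁(V₁/V₂)^(n−1) = 425×(3.48)^0.58 = 877 K; P₂ = P₁(V₁/V₂)^n = 2300 kPa.
W = (P₁V₁−P₂V₂)/(n−1) = (320×30.7−2300×8.81)/0.58 = -18000 J.
ΔU = nCvΔT = 2.78×20.8×(877−425) = 26100 J.
Q = ΔU + W = 8100 J.
State after step 1: P = 2300 kPa, V = 8.81 L, T = 877 K.
Step 2 — Isochoric: V stays 8.81 L; P/T = const ⇒ T₂ = 1380 K, P₂ = 3620 kPa.
W = 0 (no volume change).
ΔU = nCvΔT = 2.78×20.8×(1380−877) = 29100 J.
Q = ΔU = 29100 J.
Net over both steps: W = -18000 J, Q = 37200 J, ΔU = 55200 J.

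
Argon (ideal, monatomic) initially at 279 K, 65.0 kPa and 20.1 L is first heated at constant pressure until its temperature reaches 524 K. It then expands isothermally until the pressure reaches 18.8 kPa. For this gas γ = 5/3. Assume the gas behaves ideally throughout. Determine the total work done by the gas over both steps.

n = P₁V₁/(RT₁) = 65.0×20.1/(8.314×279) = 0.563 mol.
Step 1 — Isobaric: P stays 65.0 kPa; V/T = const ⇒ T₂ = 524 K, V₂ = 37.8 L.
W = PΔV = 65.0×(37.8−20.1) kPa·L = 1150 J.
ΔU = nCvΔT = 0.563×12.5×(524−279) = 1720 J.
Q = ΔU + W = nCpΔT = 2870 J.
State after step 1: P = 65.0 kPa, V = 37.8 L, T = 524 K.
Step 2 — Isothermal: T stays 524 K; PV = const ⇒ V₂ = 131 L, P₂ = 18.8 kPa.
ΔU = 0 (ideal gas, T constant).
W = nRT ln(V₂/V₁) = 0.563×8.314×524×ln(3.46) = 3040 J.
Q = ΔU + W = 3040 J.
Net over both steps: W = 4190 J, Q = 5910 J, ΔU = 1720 J.

4190 J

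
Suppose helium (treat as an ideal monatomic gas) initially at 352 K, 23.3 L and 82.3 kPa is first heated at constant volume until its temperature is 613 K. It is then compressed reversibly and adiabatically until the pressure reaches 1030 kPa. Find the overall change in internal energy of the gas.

8150 J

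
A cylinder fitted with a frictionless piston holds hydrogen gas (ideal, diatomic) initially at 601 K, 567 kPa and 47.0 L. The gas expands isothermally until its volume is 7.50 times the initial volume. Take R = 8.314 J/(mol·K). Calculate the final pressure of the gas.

Isothermal: T stays 601 K; PV = const ⇒ V₂ = 352 L, P₂ = 75.6 kPa.

75.6 kPa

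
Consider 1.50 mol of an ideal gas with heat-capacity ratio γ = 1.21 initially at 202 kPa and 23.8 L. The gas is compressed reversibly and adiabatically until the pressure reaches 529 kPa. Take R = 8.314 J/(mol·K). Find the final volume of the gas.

T₁ = P₁V₁/(nR) = 202×23.8/(1.50×8.314) = 386 K.
Adiabatic: T₂/T₁ = (P₂/P₁)^((γ−1)/γ) ⇒ T₂ = 386×(2.62)^0.174 = 456 K; V₂ = 10.7 L.

10.7 L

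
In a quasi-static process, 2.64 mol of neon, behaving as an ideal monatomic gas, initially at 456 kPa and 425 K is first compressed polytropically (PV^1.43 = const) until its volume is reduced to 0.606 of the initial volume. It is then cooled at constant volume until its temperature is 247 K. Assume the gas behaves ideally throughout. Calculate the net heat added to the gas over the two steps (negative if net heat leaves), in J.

V₁ = nRT₁/P₁ = 2.64×8.314×425/456 = 20.5 L.
Step 1 — Polytropic n=1.43: T₂ = T₁(V₁/V₂)^(n−1) = 425×(1.65)^0.43 = 527 K; P₂ = P₁(V₁/V₂)^n = 933 kPa.
W = (P₁V₁−P₂V₂)/(n−1) = (456×20.5−933×12.4)/0.43 = -5210 J.
ΔU = nCvΔT = 2.64×12.5×(527−425) = 3360 J.
Q = ΔU + W = -1850 J.
State after step 1: P = 933 kPa, V = 12.4 L, T = 527 K.
Step 2 — Isochoric: V stays 12.4 L; P/T = const ⇒ T₂ = 247 K, P₂ = 437 kPa.
W = 0 (no volume change).
ΔU = nCvΔT = 2.64×12.5×(247−527) = -9220 J.
Q = ΔU = -9220 J.
Net over both steps: W = -5210 J, Q = -11100 J, ΔU = -5860 J.

-11100 J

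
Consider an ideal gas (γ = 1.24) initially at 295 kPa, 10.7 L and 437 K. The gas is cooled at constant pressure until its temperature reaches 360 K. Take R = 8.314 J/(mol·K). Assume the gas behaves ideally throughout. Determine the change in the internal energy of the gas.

n = P₁V₁/(RT₁) = 295×10.7/(8.314×437) = 0.869 mol.
Isobaric: P stays 295 kPa; V/T = const ⇒ T₂ = 360 K, V₂ = 8.81 L.
For an ideal gas ΔU = nCvΔT with Cv = R/(γ−1) = 34.6 J/(mol·K).
ΔU = 0.869×34.6×(360−437) = -2320 J.

-2320 J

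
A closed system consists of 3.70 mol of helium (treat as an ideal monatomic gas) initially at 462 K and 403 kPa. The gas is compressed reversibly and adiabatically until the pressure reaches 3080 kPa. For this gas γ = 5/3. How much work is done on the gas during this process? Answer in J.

V₁ = nRT₁/P₁ = 3.70×8.314×462/403 = 35.3 L.
Adiabatic: T₂/T₁ = (P₂/P₁)^((γ−1)/γ) ⇒ T₂ = 462×(7.64)^0.400 = 1040 K; V₂ = 10.4 L.
ΔU = nCvΔT = 3.70×12.5×(1040−462) = 26800 J.
Q = 0 for an adiabatic process, so W = −ΔU = -26800 J.
Work done on the gas = −W_by = 26800 J.

26800 J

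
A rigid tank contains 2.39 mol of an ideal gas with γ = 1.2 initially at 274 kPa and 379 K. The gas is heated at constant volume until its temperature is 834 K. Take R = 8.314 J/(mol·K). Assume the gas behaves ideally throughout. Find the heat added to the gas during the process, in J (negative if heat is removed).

45200 J

V₁ = nRT₁/P₁ = 2.39×8.314×379/274 = 27.5 L.
Isochoric: V stays 27.5 L; P/T = const ⇒ T₂ = 834 K, P₂ = 603 kPa.
W = 0 (no volume change).
ΔU = nCvΔT = 2.39×41.6×(834−379) = 45200 J.
Q = ΔU = 45200 J.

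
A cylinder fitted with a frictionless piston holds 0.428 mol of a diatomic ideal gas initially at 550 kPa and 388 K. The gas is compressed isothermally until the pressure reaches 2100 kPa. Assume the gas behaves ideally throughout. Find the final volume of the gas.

V₁ = nRT₁/P₁ = 0.428×8.314×388/550 = 2.51 L.
Isothermal: T stays 388 K; PV = const ⇒ V₂ = 0.657 L, P₂ = 2100 kPa.

0.657 L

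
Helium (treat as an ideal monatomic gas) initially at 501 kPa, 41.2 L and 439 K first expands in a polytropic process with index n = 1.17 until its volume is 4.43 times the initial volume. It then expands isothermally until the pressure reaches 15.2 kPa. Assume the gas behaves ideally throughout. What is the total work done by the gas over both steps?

55300 J

n = P₁V₁/(RT₁) = 501×41.2/(8.314×439) = 5.66 mol.
Step 1 — Polytropic n=1.17: T₂ = T₁(V₁/V₂)^(n−1) = 439×(0.226)^0.17 = 341 K; P₂ = P₁(V₁/V₂)^n = 87.8 kPa.
W = (P₁V₁−P₂V₂)/(n−1) = (501×41.2−87.8×183)/0.17 = 27100 J.
ΔU = nCvΔT = 5.66×12.5×(341−439) = -6920 J.
Q = ΔU + W = 20200 J.
State after step 1: P = 87.8 kPa, V = 183 L, T = 341 K.
Step 2 — Isothermal: T stays 341 K; PV = const ⇒ V₂ = 1050 L, P₂ = 15.2 kPa.
ΔU = 0 (ideal gas, T constant).
W = nRT ln(V₂/V₁) = 5.66×8.314×341×ln(5.78) = 28100 J.
Q = ΔU + W = 28100 J.
Net over both steps: W = 55300 J, Q = 48300 J, ΔU = -6920 J.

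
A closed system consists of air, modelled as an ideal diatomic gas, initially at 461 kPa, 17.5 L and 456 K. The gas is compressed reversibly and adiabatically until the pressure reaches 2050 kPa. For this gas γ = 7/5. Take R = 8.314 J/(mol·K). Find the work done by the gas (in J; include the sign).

-10700 J

n = P₁V₁/(RT₁) = 461×17.5/(8.314×456) = 2.13 mol.
Adiabatic: T₂/T₁ = (P₂/P₁)^((γ−1)/γ) ⇒ T₂ = 456×(4.45)^0.286 = 698 K; V₂ = 6.03 L.
ΔU = nCvΔT = 2.13×20.8×(698−456) = 10700 J.
Q = 0 for an adiabatic process, so W = −ΔU = -10700 J.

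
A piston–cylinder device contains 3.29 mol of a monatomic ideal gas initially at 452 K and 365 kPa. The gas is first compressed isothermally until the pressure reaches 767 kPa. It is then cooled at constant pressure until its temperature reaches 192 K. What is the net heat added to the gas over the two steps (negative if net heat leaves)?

V₁ = nRT₁/P₁ = 3.29×8.314×452/365 = 33.9 L.
Step 1 — Isothermal: T stays 452 K; PV = const ⇒ V₂ = 16.1 L, P₂ = 767 kPa.
ΔU = 0 (ideal gas, T constant).
W = nRT ln(V₂/V₁) = 3.29×8.314×452×ln(0.476) = -9180 J.
Q = ΔU + W = -9180 J.
State after step 1: P = 767 kPa, V = 16.1 L, T = 452 K.
Step 2 — Isobaric: P stays 767 kPa; V/T = const ⇒ T₂ = 192 K, V₂ = 6.85 L.
W = PΔV = 767×(6.85−16.1) kPa·L = -7110 J.
ΔU = nCvΔT = 3.29×12.5×(192−452) = -10700 J.
Q = ΔU + W = nCpΔT = -17800 J.
Net over both steps: W = -16300 J, Q = -27000 J, ΔU = -10700 J.

-27000 J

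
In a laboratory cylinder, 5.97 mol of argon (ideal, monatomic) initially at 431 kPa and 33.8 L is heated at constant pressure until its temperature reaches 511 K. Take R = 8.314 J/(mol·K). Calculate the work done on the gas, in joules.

-10800 J

T₁ = P₁V₁/(nR) = 431×33.8/(5.97×8.314) = 294 K.
Isobaric: P stays 431 kPa; V/T = const ⇒ T₂ = 511 K, V₂ = 58.8 L.
W = PΔV = 431×(58.8−33.8) kPa·L = 10800 J.
Work done on the gas = −W_by = -10800 J.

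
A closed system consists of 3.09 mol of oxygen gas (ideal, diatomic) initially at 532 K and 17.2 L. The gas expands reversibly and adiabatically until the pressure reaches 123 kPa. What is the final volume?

P₁ = nRT₁/V₁ = 3.09×8.314×532/17.2 = 795 kPa.
Adiabatic: T₂/T₁ = (P₂/P₁)^((γ−1)/γ) ⇒ T₂ = 532×(0.155)^0.286 = 312 K; V₂ = 65.2 L.

65.2 L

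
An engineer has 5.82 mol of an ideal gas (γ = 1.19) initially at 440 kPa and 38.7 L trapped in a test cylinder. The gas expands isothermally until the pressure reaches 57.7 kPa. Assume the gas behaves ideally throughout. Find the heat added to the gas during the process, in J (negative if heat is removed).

T₁ = P₁V₁/(nR) = 440×38.7/(5.82×8.314) = 352 K.
Isothermal: T stays 352 K; PV = const ⇒ V₂ = 295 L, P₂ = 57.7 kPa.
ΔU = 0 (ideal gas, T constant).
W = nRT ln(V₂/V₁) = 5.82×8.314×352×ln(7.63) = 34600 J.
Q = ΔU + W = 34600 J.

34600 J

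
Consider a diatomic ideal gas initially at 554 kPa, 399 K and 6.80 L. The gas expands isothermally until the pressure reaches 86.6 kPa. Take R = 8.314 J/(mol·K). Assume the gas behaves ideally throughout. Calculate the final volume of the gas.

Isothermal: T stays 399 K; PV = const ⇒ V₂ = 43.5 L, P₂ = 86.6 kPa.

43.5 L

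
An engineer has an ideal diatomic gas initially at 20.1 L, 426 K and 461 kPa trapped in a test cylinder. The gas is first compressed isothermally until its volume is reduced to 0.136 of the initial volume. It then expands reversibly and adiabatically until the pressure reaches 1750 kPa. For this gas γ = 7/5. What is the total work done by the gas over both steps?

n = P₁V₁/(RT₁) = 461×20.1/(8.314×426) = 2.62 mol.
Step 1 — Isothermal: T stays 426 K; PV = const ⇒ V₂ = 2.73 L, P₂ = 3390 kPa.
ΔU = 0 (ideal gas, T constant).
W = nRT ln(V₂/V₁) = 2.62×8.314×426×ln(0.136) = -18500 J.
Q = ΔU + W = -18500 J.
State after step 1: P = 3390 kPa, V = 2.73 L, T = 426 K.
Step 2 — Adiabatic: T₂/T₁ = (P₂/P₁)^((γ−1)/γ) ⇒ T₂ = 426×(0.516)^0.286 = 353 K; V₂ = 4.38 L.
ΔU = nCvΔT = 2.62×20.8×(353−426) = -3990 J.
Q = 0 for an adiabatic process, so W = −ΔU = 3990 J.
Net over both steps: W = -14500 J, Q = -18500 J, ΔU = -3990 J.

-14500 J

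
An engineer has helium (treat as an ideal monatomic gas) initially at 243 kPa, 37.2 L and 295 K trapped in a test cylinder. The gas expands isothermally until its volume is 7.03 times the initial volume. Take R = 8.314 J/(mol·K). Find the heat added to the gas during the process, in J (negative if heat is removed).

n = P₁V₁/(RT₁) = 243×37.2/(8.314×295) = 3.69 mol.
Isothermal: T stays 295 K; PV = const ⇒ V₂ = 262 L, P₂ = 34.6 kPa.
ΔU = 0 (ideal gas, T constant).
W = nRT ln(V₂/V₁) = 3.69×8.314×295×ln(7.03) = 17600 J.
Q = ΔU + W = 17600 J.

17600 J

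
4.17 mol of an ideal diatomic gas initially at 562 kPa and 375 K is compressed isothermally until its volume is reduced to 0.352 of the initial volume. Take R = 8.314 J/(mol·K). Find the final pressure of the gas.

1600 kPa

V₁ = nRT₁/P₁ = 4.17×8.314×375/562 = 23.1 L.
Isothermal: T stays 375 K; PV = const ⇒ V₂ = 8.14 L, P₂ = 1600 kPa.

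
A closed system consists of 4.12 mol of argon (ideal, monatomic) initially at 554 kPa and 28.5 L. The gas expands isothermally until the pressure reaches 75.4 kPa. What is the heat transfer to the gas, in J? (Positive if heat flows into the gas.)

T₁ = P₁V₁/(nR) = 554×28.5/(4.12×8.314) = 461 K.
Isothermal: T stays 461 K; PV = const ⇒ V₂ = 209 L, P₂ = 75.4 kPa.
ΔU = 0 (ideal gas, T constant).
W = nRT ln(V₂/V₁) = 4.12×8.314×461×ln(7.35) = 31500 J.
Q = ΔU + W = 31500 J.

31500 J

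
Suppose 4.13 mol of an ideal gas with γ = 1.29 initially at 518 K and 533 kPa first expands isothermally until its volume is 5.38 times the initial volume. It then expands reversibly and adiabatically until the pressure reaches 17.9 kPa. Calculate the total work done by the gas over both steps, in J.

49500 J

V₁ = nRT₁/P₁ = 4.13×8.314×518/533 = 33.4 L.
Step 1 — Isothermal: T stays 518 K; PV = const ⇒ V₂ = 180 L, P₂ = 99.1 kPa.
ΔU = 0 (ideal gas, T constant).
W = nRT ln(V₂/V₁) = 4.13×8.314×518×ln(5.38) = 29900 J.
Q = ΔU + W = 29900 J.
State after step 1: P = 99.1 kPa, V = 180 L, T = 518 K.
Step 2 — Adiabatic: T₂/T₁ = (P₂/P₁)^((γ−1)/γ) ⇒ T₂ = 518×(0.181)^0.225 = 353 K; V₂ = 676 L.
ΔU = nCvΔT = 4.13×28.7×(353−518) = -19600 J.
Q = 0 for an adiabatic process, so W = −ΔU = 19600 J.
Net over both steps: W = 49500 J, Q = 29900 J, ΔU = -19600 J.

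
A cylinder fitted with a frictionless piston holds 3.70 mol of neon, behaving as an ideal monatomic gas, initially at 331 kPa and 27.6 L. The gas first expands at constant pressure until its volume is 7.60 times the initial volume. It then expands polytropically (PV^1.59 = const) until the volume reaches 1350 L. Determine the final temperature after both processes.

752 K

T₁ = P₁V₁/(nR) = 331×27.6/(3.70×8.314) = 297 K.
Step 1 — Isobaric: P stays 331 kPa; V/T = const ⇒ T₂ = 2260 K, V₂ = 210 L.
W = PΔV = 331×(210−27.6) kPa·L = 60300 J.
ΔU = nCvΔT = 3.70×12.5×(2260−297) = 90400 J.
Q = ΔU + W = nCpΔT = 151000 J.
State after step 1: P = 331 kPa, V = 210 L, T = 2260 K.
Step 2 — Polytropic n=1.59: T₂ = T₁(V₁/V₂)^(n−1) = 2260×(0.155)^0.59 = 752 K; P₂ = P₁(V₁/V₂)^n = 17.1 kPa.
W = (P₁V₁−P₂V₂)/(n−1) = (331×210−17.1×1350)/0.59 = 78400 J.
ΔU = nCvΔT = 3.70×12.5×(752−2260) = -69400 J.
Q = ΔU + W = 9020 J.
Net over both steps: W = 139000 J, Q = 160000 J, ΔU = 21000 J.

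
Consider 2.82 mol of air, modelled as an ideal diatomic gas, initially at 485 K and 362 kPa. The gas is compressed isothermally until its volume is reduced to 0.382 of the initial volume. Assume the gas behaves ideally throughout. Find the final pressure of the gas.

V₁ = nRT₁/P₁ = 2.82×8.314×485/362 = 31.4 L.
Isothermal: T stays 485 K; PV = const ⇒ V₂ = 12.0 L, P₂ = 948 kPa.

948 kPa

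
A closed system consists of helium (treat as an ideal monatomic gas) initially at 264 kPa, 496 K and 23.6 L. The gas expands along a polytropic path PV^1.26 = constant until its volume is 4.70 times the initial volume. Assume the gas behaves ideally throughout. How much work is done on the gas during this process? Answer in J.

n = P₁V₁/(RT₁) = 264×23.6/(8.314×496) = 1.51 mol.
Polytropic n=1.26: T₂ = T₁(V₁/V₂)^(n−1) = 496×(0.213)^0.26 = 332 K; P₂ = P₁(V₁/V₂)^n = 37.6 kPa.
W = (P₁V₁−P₂V₂)/(n−1) = (264×23.6−37.6×111)/0.26 = 7940 J.
Work done on the gas = −W_by = -7940 J.

-7940 J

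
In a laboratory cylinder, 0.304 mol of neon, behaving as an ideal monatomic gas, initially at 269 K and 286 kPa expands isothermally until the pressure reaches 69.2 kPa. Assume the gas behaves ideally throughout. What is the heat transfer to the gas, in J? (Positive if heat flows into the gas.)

V₁ = nRT₁/P₁ = 0.304×8.314×269/286 = 2.38 L.
Isothermal: T stays 269 K; PV = const ⇒ V₂ = 9.82 L, P₂ = 69.2 kPa.
ΔU = 0 (ideal gas, T constant).
W = nRT ln(V₂/V₁) = 0.304×8.314×269×ln(4.13) = 965 J.
Q = ΔU + W = 965 J.

965 J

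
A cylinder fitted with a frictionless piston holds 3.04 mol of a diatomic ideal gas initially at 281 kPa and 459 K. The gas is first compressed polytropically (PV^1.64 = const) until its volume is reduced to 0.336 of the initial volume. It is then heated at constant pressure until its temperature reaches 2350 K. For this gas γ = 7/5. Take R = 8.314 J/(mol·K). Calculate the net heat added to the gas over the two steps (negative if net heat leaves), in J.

137000 J

V₁ = nRT₁/P₁ = 3.04×8.314×459/281 = 41.3 L.
Step 1 — Polytropic n=1.64: T₂ = T₁(V₁/V₂)^(n−1) = 459×(2.98)^0.64 = 922 K; P₂ = P₁(V₁/V₂)^n = 1680 kPa.
W = (P₁V₁−P₂V₂)/(n−1) = (281×41.3−1680×13.9)/0.64 = -18300 J.
ΔU = nCvΔT = 3.04×20.8×(922−459) = 29300 J.
Q = ΔU + W = 11000 J.
State after step 1: P = 1680 kPa, V = 13.9 L, T = 922 K.
Step 2 — Isobaric: P stays 1680 kPa; V/T = const ⇒ T₂ = 2350 K, V₂ = 35.3 L.
W = PΔV = 1680×(35.3−13.9) kPa·L = 36100 J.
ΔU = nCvΔT = 3.04×20.8×(2350−922) = 90200 J.
Q = ΔU + W = nCpΔT = 126000 J.
Net over both steps: W = 17800 J, Q = 137000 J, ΔU = 119000 J.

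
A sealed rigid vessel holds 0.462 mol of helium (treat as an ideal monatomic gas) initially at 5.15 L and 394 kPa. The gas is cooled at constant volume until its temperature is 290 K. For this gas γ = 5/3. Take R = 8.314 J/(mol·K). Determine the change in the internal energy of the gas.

T₁ = P₁V₁/(nR) = 394×5.15/(0.462×8.314) = 528 K.
Isochoric: V stays 5.15 L; P/T = const ⇒ T₂ = 290 K, P₂ = 216 kPa.
For an ideal gas ΔU = nCvΔT with Cv = (3/2)R = 12.5 J/(mol·K).
ΔU = 0.462×12.5×(290−528) = -1370 J.

-1370 J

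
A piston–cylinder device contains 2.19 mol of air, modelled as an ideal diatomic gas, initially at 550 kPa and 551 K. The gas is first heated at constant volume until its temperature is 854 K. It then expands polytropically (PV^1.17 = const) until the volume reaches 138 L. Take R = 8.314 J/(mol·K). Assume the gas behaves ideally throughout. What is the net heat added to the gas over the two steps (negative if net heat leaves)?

29100 J

V₁ = nRT₁/P₁ = 2.19×8.314×551/550 = 18.2 L.
Step 1 — Isochoric: V stays 18.2 L; P/T = const ⇒ T₂ = 854 K, P₂ = 852 kPa.
W = 0 (no volume change).
ΔU = nCvΔT = 2.19×20.8×(854−551) = 13800 J.
Q = ΔU = 13800 J.
State after step 1: P = 852 kPa, V = 18.2 L, T = 854 K.
Step 2 — Polytropic n=1.17: T₂ = T₁(V₁/V₂)^(n−1) = 854×(0.132)^0.17 = 605 K; P₂ = P₁(V₁/V₂)^n = 79.9 kPa.
W = (P₁V₁−P₂V₂)/(n−1) = (852×18.2−79.9×138)/0.17 = 26600 J.
ΔU = nCvΔT = 2.19×20.8×(605−854) = -11300 J.
Q = ΔU + W = 15300 J.
Net over both steps: W = 26600 J, Q = 29100 J, ΔU = 2480 J.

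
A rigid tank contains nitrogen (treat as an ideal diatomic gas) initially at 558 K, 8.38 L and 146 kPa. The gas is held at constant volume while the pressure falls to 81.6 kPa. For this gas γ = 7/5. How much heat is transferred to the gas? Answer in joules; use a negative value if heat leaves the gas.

n = P₁V₁/(RT₁) = 146×8.38/(8.314×558) = 0.264 mol.
Isochoric: V stays 8.38 L; P/T = const ⇒ T₂ = 312 K, P₂ = 81.6 kPa.
W = 0 (no volume change).
ΔU = nCvΔT = 0.264×20.8×(312−558) = -1350 J.
Q = ΔU = -1350 J.

-1350 J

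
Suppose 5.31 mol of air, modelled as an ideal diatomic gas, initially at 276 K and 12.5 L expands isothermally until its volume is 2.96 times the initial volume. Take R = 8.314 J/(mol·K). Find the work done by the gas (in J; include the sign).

13200 J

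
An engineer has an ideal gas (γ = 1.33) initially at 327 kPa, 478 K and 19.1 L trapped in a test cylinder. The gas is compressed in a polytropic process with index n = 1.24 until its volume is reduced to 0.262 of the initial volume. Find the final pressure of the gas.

1720 kPa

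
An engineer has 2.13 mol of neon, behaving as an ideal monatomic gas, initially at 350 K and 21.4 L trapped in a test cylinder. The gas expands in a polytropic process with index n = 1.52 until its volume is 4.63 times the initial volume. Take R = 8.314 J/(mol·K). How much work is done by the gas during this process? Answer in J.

6550 J

P₁ = nRT₁/V₁ = 2.13×8.314×350/21.4 = 290 kPa.
Polytropic n=1.52: T₂ = T₁(V₁/V₂)^(n−1) = 350×(0.216)^0.52 = 158 K; P₂ = P₁(V₁/V₂)^n = 28.2 kPa.
W = (P₁V₁−P₂V₂)/(n−1) = (290×21.4−28.2×99.1)/0.52 = 6550 J.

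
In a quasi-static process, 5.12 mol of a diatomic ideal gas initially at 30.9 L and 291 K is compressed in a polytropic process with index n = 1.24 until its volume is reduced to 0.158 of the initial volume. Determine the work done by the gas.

P₁ = nRT₁/V₁ = 5.12×8.314×291/30.9 = 401 kPa.
Polytropic n=1.24: T₂ = T₁(V₁/V₂)^(n−1) = 291×(6.33)^0.24 = 453 K; P₂ = P₁(V₁/V₂)^n = 3950 kPa.
W = (P₁V₁−P₂V₂)/(n−1) = (401×30.9−3950×4.88)/0.24 = -28800 J.

-28800 J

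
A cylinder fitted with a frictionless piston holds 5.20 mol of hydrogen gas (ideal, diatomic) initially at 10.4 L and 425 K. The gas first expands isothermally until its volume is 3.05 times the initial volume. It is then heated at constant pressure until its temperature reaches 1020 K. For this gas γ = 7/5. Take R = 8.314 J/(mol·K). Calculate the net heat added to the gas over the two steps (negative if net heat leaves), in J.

P₁ = nRT₁/V₁ = 5.20×8.314×425/10.4 = 1770 kPa.
Step 1 — Isothermal: T stays 425 K; PV = const ⇒ V₂ = 31.7 L, P₂ = 579 kPa.
ΔU = 0 (ideal gas, T constant).
W = nRT ln(V₂/V₁) = 5.20×8.314×425×ln(3.05) = 20500 J.
Q = ΔU + W = 20500 J.
State after step 1: P = 579 kPa, V = 31.7 L, T = 425 K.
Step 2 — Isobaric: P stays 579 kPa; V/T = const ⇒ T₂ = 1020 K, V₂ = 76.1 L.
W = PΔV = 579×(76.1−31.7) kPa·L = 25700 J.
ΔU = nCvΔT = 5.20×20.8×(1020−425) = 64300 J.
Q = ΔU + W = nCpΔT = 90000 J.
Net over both steps: W = 46200 J, Q = 111000 J, ΔU = 64300 J.

111000 J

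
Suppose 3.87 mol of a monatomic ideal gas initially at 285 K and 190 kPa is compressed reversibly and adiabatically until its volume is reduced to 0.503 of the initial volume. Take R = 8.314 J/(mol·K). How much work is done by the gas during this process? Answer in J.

-7990 J

V₁ = nRT₁/P₁ = 3.87×8.314×285/190 = 48.3 L.
Adiabatic: TV^(γ−1) = const ⇒ T₂ = 285×(1.99)^0.667 = 451 K; PV^γ = const ⇒ P₂ = 597 kPa.
ΔU = nCvΔT = 3.87×12.5×(451−285) = 7990 J.
Q = 0 for an adiabatic process, so W = −ΔU = -7990 J.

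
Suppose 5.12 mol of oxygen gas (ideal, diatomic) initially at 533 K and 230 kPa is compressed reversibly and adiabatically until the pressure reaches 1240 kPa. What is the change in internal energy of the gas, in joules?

35100 J

V₁ = nRT₁/P₁ = 5.12×8.314×533/230 = 98.6 L.
Adiabatic: T₂/T₁ = (P₂/P₁)^((γ−1)/γ) ⇒ T₂ = 533×(5.39)^0.286 = 863 K; V₂ = 29.6 L.
For an ideal gas ΔU = nCvΔT with Cv = (5/2)R = 20.8 J/(mol·K).
ΔU = 5.12×20.8×(863−533) = 35100 J.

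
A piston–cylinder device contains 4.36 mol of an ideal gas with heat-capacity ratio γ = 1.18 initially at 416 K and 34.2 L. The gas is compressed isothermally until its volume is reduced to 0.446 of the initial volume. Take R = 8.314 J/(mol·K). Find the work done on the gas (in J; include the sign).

P₁ = nRT₁/V₁ = 4.36×8.314×416/34.2 = 441 kPa.
Isothermal: T stays 416 K; PV = const ⇒ V₂ = 15.3 L, P₂ = 989 kPa.
W = nRT ln(V₂/V₁) = 4.36×8.314×416×ln(0.446) = -12200 J.
Work done on the gas = −W_by = 12200 J.

12200 J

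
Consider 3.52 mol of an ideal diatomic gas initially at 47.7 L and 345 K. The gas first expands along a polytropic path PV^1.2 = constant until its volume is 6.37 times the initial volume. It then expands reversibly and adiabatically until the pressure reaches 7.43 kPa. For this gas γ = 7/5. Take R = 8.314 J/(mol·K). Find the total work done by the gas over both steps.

P₁ = nRT₁/V₁ = 3.52×8.314×345/47.7 = 212 kPa.
Step 1 — Polytropic n=1.2: T₂ = T₁(V₁/V₂)^(n−1) = 345×(0.157)^0.20 = 238 K; P₂ = P₁(V₁/V₂)^n = 22.9 kPa.
W = (P₁V₁−P₂V₂)/(n−1) = (212×47.7−22.9×304)/0.20 = 15600 J.
ΔU = nCvΔT = 3.52×20.8×(238−345) = -7810 J.
Q = ΔU + W = 7810 J.
State after step 1: P = 22.9 kPa, V = 304 L, T = 238 K.
Step 2 — Adiabatic: T₂/T₁ = (P₂/P₁)^((γ−1)/γ) ⇒ T₂ = 238×(0.324)^0.286 = 173 K; V₂ = 680 L.
ΔU = nCvΔT = 3.52×20.8×(173−238) = -4800 J.
Q = 0 for an adiabatic process, so W = −ΔU = 4800 J.
Net over both steps: W = 20400 J, Q = 7810 J, ΔU = -12600 J.

20400 J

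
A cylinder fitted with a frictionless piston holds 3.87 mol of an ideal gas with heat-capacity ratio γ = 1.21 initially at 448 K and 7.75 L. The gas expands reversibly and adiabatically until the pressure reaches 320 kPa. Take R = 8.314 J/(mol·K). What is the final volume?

33.2 L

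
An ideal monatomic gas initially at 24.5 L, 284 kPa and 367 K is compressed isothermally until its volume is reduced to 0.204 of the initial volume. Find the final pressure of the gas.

Isothermal: T stays 367 K; PV = const ⇒ V₂ = 5.00 L, P₂ = 1390 kPa.

1390 kPa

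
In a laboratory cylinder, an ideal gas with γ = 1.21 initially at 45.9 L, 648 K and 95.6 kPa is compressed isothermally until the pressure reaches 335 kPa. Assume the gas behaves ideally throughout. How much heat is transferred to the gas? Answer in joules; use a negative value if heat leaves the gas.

n = P₁V₁/(RT₁) = 95.6×45.9/(8.314×648) = 0.814 mol.
Isothermal: T stays 648 K; PV = const ⇒ V₂ = 13.1 L, P₂ = 335 kPa.
ΔU = 0 (ideal gas, T constant).
W = nRT ln(V₂/V₁) = 0.814×8.314×648×ln(0.285) = -5500 J.
Q = ΔU + W = -5500 J.

-5500 J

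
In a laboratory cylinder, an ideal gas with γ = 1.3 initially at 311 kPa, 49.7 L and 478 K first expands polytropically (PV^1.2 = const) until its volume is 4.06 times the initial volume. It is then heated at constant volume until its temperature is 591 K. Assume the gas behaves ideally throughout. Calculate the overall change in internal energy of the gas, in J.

12200 J

n = P₁V₁/(RT₁) = 311×49.7/(8.314×478) = 3.89 mol.
Step 1 — Polytropic n=1.2: T₂ = T₁(V₁/V₂)^(n−1) = 478×(0.246)^0.20 = 361 K; P₂ = P₁(V₁/V₂)^n = 57.9 kPa.
W = (P₁V₁−P₂V₂)/(n−1) = (311×49.7−57.9×202)/0.20 = 18900 J.
ΔU = nCvΔT = 3.89×27.7×(361−478) = -12600 J.
Q = ΔU + W = 6300 J.
State after step 1: P = 57.9 kPa, V = 202 L, T = 361 K.
Step 2 — Isochoric: V stays 202 L; P/T = const ⇒ T₂ = 591 K, P₂ = 94.7 kPa.
W = 0 (no volume change).
ΔU = nCvΔT = 3.89×27.7×(591−361) = 24800 J.
Q = ΔU = 24800 J.
Net over both steps: W = 18900 J, Q = 31100 J, ΔU = 12200 J.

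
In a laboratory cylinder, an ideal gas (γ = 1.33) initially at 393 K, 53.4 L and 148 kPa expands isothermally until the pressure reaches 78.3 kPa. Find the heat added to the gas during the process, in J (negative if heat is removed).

5030 J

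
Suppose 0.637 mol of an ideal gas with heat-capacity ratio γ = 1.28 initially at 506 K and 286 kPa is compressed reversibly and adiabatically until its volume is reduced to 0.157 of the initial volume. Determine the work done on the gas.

6500 J

V₁ = nRT₁/P₁ = 0.637×8.314×506/286 = 9.37 L.
Adiabatic: TV^(γ−1) = const ⇒ T₂ = 506×(6.37)^0.280 = 850 K; PV^γ = const ⇒ P₂ = 3060 kPa.
ΔU = nCvΔT = 0.637×29.7×(850−506) = 6500 J.
Q = 0 for an adiabatic process, so W = −ΔU = -6500 J.
Work done on the gas = −W_by = 6500 J.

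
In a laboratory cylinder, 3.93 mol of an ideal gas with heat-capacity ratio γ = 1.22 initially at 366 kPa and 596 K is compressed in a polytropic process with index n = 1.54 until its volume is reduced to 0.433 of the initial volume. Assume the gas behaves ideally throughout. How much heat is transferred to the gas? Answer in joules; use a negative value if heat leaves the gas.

30000 J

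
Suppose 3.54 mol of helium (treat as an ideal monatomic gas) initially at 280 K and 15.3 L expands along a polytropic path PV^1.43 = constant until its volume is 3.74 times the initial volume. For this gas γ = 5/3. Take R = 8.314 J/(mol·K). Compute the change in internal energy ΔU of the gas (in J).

P₁ = nRT₁/V₁ = 3.54×8.314×280/15.3 = 539 kPa.
Polytropic n=1.43: T₂ = T₁(V₁/V₂)^(n−1) = 280×(0.267)^0.43 = 159 K; P₂ = P₁(V₁/V₂)^n = 81.7 kPa.
For an ideal gas ΔU = nCvΔT with Cv = (3/2)R = 12.5 J/(mol·K).
ΔU = 3.54×12.5×(159−280) = -5350 J.

-5350 J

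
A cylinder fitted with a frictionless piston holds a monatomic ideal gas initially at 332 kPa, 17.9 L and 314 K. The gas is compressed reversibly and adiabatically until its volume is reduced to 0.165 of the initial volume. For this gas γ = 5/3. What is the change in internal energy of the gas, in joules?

n = P₁V₁/(RT₁) = 332×17.9/(8.314×314) = 2.28 mol.
Adiabatic: TV^(γ−1) = const ⇒ T₂ = 314×(6.06)^0.667 = 1040 K; PV^γ = const ⇒ P₂ = 6690 kPa.
For an ideal gas ΔU = nCvΔT with Cv = (3/2)R = 12.5 J/(mol·K).
ΔU = 2.28×12.5×(1040−314) = 20700 J.

20700 J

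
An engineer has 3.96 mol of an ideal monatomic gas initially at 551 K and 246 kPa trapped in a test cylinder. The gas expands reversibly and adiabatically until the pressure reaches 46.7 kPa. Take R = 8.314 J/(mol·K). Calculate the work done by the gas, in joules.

13200 J

V₁ = nRT₁/P₁ = 3.96×8.314×551/246 = 73.7 L.
Adiabatic: T₂/T₁ = (P₂/P₁)^((γ−1)/γ) ⇒ T₂ = 551×(0.190)^0.400 = 283 K; V₂ = 200 L.
ΔU = nCvΔT = 3.96×12.5×(283−551) = -13200 J.
Q = 0 for an adiabatic process, so W = −ΔU = 13200 J.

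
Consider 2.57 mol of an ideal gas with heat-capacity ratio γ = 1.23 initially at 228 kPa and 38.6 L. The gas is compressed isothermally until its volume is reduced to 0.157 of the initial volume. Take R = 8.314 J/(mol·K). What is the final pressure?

T₁ = P₁V₁/(nR) = 228×38.6/(2.57×8.314) = 412 K.
Isothermal: T stays 412 K; PV = const ⇒ V₂ = 6.06 L, P₂ = 1450 kPa.

1450 kPa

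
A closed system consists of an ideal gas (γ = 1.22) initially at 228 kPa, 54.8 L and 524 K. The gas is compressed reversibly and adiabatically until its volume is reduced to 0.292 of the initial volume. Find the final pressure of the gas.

1020 kPa

Adiabatic: TV^(γ−1) = const ⇒ T₂ = 524×(3.42)^0.220 = 687 K; PV^γ = const ⇒ P₂ = 1020 kPa.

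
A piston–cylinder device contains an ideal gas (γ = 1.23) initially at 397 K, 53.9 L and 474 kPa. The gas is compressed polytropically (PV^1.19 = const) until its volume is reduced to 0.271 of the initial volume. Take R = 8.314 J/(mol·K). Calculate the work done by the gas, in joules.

n = P₁V₁/(RT₁) = 474×53.9/(8.314×397) = 7.74 mol.
Polytropic n=1.19: T₂ = T₁(V₁/V₂)^(n−1) = 397×(3.69)^0.19 = 509 K; P₂ = P₁(V₁/V₂)^n = 2240 kPa.
W = (P₁V₁−P₂V₂)/(n−1) = (474×53.9−2240×14.6)/0.19 = -37900 J.

-37900 J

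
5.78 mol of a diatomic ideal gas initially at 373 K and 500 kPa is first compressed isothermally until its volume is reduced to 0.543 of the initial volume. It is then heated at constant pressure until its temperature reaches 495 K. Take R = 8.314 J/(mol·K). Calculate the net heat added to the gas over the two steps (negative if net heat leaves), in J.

9570 J

V₁ = nRT₁/P₁ = 5.78×8.314×373/500 = 35.8 L.
Step 1 — Isothermal: T stays 373 K; PV = const ⇒ V₂ = 19.5 L, P₂ = 921 kPa.
ΔU = 0 (ideal gas, T constant).
W = nRT ln(V₂/V₁) = 5.78×8.314×373×ln(0.543) = -10900 J.
Q = ΔU + W = -10900 J.
State after step 1: P = 921 kPa, V = 19.5 L, T = 373 K.
Step 2 — Isobaric: P stays 921 kPa; V/T = const ⇒ T₂ = 495 K, V₂ = 25.8 L.
W = PΔV = 921×(25.8−19.5) kPa·L = 5860 J.
ΔU = nCvΔT = 5.78×20.8×(495−373) = 14700 J.
Q = ΔU + W = nCpΔT = 20500 J.
Net over both steps: W = -5080 J, Q = 9570 J, ΔU = 14700 J.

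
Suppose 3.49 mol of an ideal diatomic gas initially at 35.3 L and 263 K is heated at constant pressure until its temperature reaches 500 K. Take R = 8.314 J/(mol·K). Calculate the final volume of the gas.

P₁ = nRT₁/V₁ = 3.49×8.314×263/35.3 = 216 kPa.
Isobaric: P stays 216 kPa; V/T = const ⇒ T₂ = 500 K, V₂ = 67.1 L.

67.1 L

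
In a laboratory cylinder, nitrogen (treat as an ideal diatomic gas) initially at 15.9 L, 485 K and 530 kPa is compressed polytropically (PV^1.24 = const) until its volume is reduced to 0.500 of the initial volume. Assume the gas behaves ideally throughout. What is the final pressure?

1250 kPa

Polytropic n=1.24: T₂ = T₁(V₁/V₂)^(n−1) = 485×(2.00)^0.24 = 573 K; P₂ = P₁(V₁/V₂)^n = 1250 kPa.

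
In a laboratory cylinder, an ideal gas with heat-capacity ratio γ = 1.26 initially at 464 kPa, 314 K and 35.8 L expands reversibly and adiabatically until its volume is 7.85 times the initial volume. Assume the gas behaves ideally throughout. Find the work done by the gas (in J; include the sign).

n = P₁V₁/(RT₁) = 464×35.8/(8.314×314) = 6.36 mol.
Adiabatic: TV^(γ−1) = const ⇒ T₂ = 314×(0.127)^0.260 = 184 K; PV^γ = const ⇒ P₂ = 34.6 kPa.
ΔU = nCvΔT = 6.36×32.0×(184−314) = -26500 J.
Q = 0 for an adiabatic process, so W = −ΔU = 26500 J.

26500 J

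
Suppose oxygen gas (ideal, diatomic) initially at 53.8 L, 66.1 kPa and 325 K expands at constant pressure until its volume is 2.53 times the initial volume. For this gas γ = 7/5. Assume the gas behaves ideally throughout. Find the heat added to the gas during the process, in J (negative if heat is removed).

19000 J

n = P₁V₁/(RT₁) = 66.1×53.8/(8.314×325) = 1.32 mol.
Isobaric: P stays 66.1 kPa; V/T = const ⇒ T₂ = 822 K, V₂ = 136 L.
W = PΔV = 66.1×(136−53.8) kPa·L = 5440 J.
ΔU = nCvΔT = 1.32×20.8×(822−325) = 13600 J.
Q = ΔU + W = nCpΔT = 19000 J.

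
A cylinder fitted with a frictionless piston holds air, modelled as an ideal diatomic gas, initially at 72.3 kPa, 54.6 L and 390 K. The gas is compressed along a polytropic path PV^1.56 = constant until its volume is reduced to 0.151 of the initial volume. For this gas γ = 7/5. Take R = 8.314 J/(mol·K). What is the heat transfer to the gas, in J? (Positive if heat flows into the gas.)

5310 J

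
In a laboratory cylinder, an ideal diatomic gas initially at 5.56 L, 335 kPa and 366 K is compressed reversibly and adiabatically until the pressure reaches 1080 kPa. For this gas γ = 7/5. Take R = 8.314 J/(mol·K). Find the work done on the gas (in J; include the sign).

1850 J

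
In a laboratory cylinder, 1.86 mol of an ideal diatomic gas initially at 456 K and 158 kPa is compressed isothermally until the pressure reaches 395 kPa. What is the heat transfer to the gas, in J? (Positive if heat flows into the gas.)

-6460 J

V₁ = nRT₁/P₁ = 1.86×8.314×456/158 = 44.6 L.
Isothermal: T stays 456 K; PV = const ⇒ V₂ = 17.9 L, P₂ = 395 kPa.
ΔU = 0 (ideal gas, T constant).
W = nRT ln(V₂/V₁) = 1.86×8.314×456×ln(0.400) = -6460 J.
Q = ΔU + W = -6460 J.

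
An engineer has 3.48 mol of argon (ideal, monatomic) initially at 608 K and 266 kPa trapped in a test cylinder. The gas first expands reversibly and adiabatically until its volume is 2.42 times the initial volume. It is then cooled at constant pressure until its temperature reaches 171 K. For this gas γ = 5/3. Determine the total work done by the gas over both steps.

6940 J

V₁ = nRT₁/P₁ = 3.48×8.314×608/266 = 66.1 L.
Step 1 — Adiabatic: TV^(γ−1) = const ⇒ T₂ = 608×(0.413)^0.667 = 337 K; PV^γ = const ⇒ P₂ = 61.0 kPa.
ΔU = nCvΔT = 3.48×12.5×(337−608) = -11700 J.
Q = 0 for an adiabatic process, so W = −ΔU = 11700 J.
State after step 1: P = 61.0 kPa, V = 160 L, T = 337 K.
Step 2 — Isobaric: P stays 61.0 kPa; V/T = const ⇒ T₂ = 171 K, V₂ = 81.1 L.
W = PΔV = 61.0×(81.1−160) kPa·L = -4810 J.
ΔU = nCvΔT = 3.48×12.5×(171−337) = -7220 J.
Q = ΔU + W = nCpΔT = -12000 J.
Net over both steps: W = 6940 J, Q = -12000 J, ΔU = -19000 J.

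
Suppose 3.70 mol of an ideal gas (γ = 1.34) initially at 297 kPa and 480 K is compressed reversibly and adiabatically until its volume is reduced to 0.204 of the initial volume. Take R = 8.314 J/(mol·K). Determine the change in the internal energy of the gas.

V₁ = nRT₁/P₁ = 3.70×8.314×480/297 = 49.7 L.
Adiabatic: TV^(γ−1) = const ⇒ T₂ = 480×(4.90)^0.340 = 824 K; PV^γ = const ⇒ P₂ = 2500 kPa.
For an ideal gas ΔU = nCvΔT with Cv = R/(γ−1) = 24.5 J/(mol·K).
ΔU = 3.70×24.5×(824−480) = 31100 J.

31100 J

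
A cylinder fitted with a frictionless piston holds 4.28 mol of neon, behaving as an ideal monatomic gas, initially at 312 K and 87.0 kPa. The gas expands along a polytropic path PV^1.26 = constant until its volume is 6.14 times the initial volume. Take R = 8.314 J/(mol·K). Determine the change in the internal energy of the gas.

V₁ = nRT₁/P₁ = 4.28×8.314×312/87.0 = 128 L.
Polytropic n=1.26: T₂ = T₁(V₁/V₂)^(n−1) = 312×(0.163)^0.26 = 195 K; P₂ = P₁(V₁/V₂)^n = 8.84 kPa.
For an ideal gas ΔU = nCvΔT with Cv = (3/2)R = 12.5 J/(mol·K).
ΔU = 4.28×12.5×(195−312) = -6260 J.

-6260 J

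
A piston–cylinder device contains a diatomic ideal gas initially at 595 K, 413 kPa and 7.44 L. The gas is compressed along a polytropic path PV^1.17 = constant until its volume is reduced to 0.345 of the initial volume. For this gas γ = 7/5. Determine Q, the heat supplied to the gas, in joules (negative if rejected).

n = P₁V₁/(RT₁) = 413×7.44/(8.314×595) = 0.621 mol.
Polytropic n=1.17: T₂ = T₁(V₁/V₂)^(n−1) = 595×(2.90)^0.17 = 713 K; P₂ = P₁(V₁/V₂)^n = 1430 kPa.
W = (P₁V₁−P₂V₂)/(n−1) = (413×7.44−1430×2.57)/0.17 = -3580 J.
ΔU = nCvΔT = 0.621×20.8×(713−595) = 1520 J.
Q = ΔU + W = -2060 J.

-2060 J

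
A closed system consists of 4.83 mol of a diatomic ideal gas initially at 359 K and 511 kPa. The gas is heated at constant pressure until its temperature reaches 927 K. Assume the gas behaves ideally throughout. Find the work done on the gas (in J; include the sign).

-22800 J

V₁ = nRT₁/P₁ = 4.83×8.314×359/511 = 28.2 L.
Isobaric: P stays 511 kPa; V/T = const ⇒ T₂ = 927 K, V₂ = 72.8 L.
W = PΔV = 511×(72.8−28.2) kPa·L = 22800 J.
Work done on the gas = −W_by = -22800 J.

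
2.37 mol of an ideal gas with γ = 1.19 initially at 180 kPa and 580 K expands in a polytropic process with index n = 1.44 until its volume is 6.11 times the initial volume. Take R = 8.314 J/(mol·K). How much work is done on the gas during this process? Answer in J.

-14300 J

V₁ = nRT₁/P₁ = 2.37×8.314×580/180 = 63.5 L.
Polytropic n=1.44: T₂ = T₁(V₁/V₂)^(n−1) = 580×(0.164)^0.44 = 262 K; P₂ = P₁(V₁/V₂)^n = 13.3 kPa.
W = (P₁V₁−P₂V₂)/(n−1) = (180×63.5−13.3×388)/0.44 = 14300 J.
Work done on the gas = −W_by = -14300 J.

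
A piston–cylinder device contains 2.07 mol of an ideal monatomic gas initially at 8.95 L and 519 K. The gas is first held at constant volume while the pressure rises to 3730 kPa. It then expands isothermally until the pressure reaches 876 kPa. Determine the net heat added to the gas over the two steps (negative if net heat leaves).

85000 J

P₁ = nRT₁/V₁ = 2.07×8.314×519/8.95 = 998 kPa.
Step 1 — Isochoric: V stays 8.95 L; P/T = const ⇒ T₂ = 1940 K, P₂ = 3730 kPa.
W = 0 (no volume change).
ΔU = nCvΔT = 2.07×12.5×(1940−519) = 36700 J.
Q = ΔU = 36700 J.
State after step 1: P = 3730 kPa, V = 8.95 L, T = 1940 K.
Step 2 — Isothermal: T stays 1940 K; PV = const ⇒ V₂ = 38.1 L, P₂ = 876 kPa.
ΔU = 0 (ideal gas, T constant).
W = nRT ln(V₂/V₁) = 2.07×8.314×1940×ln(4.26) = 48400 J.
Q = ΔU + W = 48400 J.
Net over both steps: W = 48400 J, Q = 85000 J, ΔU = 36700 J.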